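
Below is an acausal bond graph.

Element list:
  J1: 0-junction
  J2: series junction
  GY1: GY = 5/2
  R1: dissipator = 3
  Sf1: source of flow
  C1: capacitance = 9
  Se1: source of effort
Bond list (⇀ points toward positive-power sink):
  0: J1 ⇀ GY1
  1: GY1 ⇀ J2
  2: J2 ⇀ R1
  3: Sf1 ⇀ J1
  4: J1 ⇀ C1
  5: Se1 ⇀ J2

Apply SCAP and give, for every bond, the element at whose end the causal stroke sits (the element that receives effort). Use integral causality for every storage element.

b0 →GY1
b1 →GY1
b2 →J2
b3 →Sf1
b4 →J1
b5 →J2

b3 |Sf1  (source Sf1 imposes f)
b5 |J2  (Se1 fixes effort; stroke away)
b4 |J1  (prefer integral on C1)
b0 |GY1  (0-jn J1 has e-setter on 4)
b1 |GY1  (GY1 both-in/both-out from 0)
b2 |J2  (common-f at J2 fixed by 1)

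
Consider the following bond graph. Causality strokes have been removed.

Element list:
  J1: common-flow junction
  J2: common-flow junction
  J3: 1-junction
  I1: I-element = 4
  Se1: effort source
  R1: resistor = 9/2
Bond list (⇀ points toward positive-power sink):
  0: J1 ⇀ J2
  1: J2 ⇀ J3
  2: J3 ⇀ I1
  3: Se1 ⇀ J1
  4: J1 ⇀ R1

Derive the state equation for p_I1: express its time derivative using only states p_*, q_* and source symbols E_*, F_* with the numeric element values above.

β3 stroke at J1  (Se1 (Se) sets effort on bond)
β2 stroke at I1  (I1: I, integral causality)
β1 stroke at J3  (common-f at J3 fixed by 2)
β0 stroke at J2  (J2 flow already set via bond 1)
β4 stroke at J1  (J1: bond 0 brought flow, rest push out)

dp_I1/dt = E_Se1 - 9*p_I1/8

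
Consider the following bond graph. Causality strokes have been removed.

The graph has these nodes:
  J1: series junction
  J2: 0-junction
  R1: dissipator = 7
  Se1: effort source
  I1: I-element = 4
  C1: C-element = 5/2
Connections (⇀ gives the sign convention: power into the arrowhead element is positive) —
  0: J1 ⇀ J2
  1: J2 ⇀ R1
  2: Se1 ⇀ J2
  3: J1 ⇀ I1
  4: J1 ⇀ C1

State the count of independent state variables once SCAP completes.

#2 stroke at J2  (source Se1 imposes e)
#0 stroke at J1  (J2: bond 2 brought effort, rest push out)
#1 stroke at R1  (J2 effort already set via bond 2)
#3 stroke at I1  (I1 integral (f out))
#4 stroke at J1  (common-f at J1 fixed by 3)

2  (C1, I1 all integral)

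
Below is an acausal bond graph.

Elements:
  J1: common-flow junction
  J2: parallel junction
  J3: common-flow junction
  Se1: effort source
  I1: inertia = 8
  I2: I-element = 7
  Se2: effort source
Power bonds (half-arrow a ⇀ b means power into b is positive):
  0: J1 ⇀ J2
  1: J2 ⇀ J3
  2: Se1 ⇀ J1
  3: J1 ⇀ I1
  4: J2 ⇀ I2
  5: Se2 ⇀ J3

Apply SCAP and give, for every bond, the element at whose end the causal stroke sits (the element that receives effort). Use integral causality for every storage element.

β2 stroke at J1  (source Se1 imposes e)
β5 stroke at J3  (source Se2 imposes e)
β1 stroke at J2  (J3: last free bond brings flow in)
β0 stroke at J1  (0-jn J2 has e-setter on 1)
β4 stroke at I2  (common-e at J2 fixed by 1)
β3 stroke at I1  (only one flow-in slot at J1)

#0 |J1
#1 |J2
#2 |J1
#3 |I1
#4 |I2
#5 |J3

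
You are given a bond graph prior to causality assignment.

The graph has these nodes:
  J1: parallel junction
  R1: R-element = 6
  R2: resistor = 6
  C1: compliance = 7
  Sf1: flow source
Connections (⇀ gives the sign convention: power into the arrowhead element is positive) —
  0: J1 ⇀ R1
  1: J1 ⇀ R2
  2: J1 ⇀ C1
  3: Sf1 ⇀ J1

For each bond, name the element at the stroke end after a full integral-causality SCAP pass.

b0 |R1
b1 |R2
b2 |J1
b3 |Sf1

bond 3 |Sf1  (source Sf1 imposes f)
bond 2 |J1  (C1 outputs effort q/C1)
bond 0 |R1  (common-e at J1 fixed by 2)
bond 1 |R2  (J1: bond 2 brought effort, rest push out)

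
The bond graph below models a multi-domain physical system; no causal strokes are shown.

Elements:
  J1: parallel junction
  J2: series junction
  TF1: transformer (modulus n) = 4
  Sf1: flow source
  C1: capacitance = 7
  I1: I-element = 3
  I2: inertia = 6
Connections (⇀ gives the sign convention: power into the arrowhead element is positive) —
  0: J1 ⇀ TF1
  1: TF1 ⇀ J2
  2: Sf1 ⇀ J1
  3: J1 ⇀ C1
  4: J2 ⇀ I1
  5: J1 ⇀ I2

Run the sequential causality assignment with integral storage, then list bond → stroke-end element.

#0 →TF1
#1 →J2
#2 →Sf1
#3 →J1
#4 →I1
#5 →I2

β2 stroke→Sf1  (Sf1 (Sf) sets flow on bond)
β3 stroke→J1  (C1 integral (e out))
β0 stroke→TF1  (common-e at J1 fixed by 3)
β5 stroke→I2  (J1: bond 3 brought effort, rest push out)
β1 stroke→J2  (TF TF1: opposite of bond 0)
β4 stroke→I1  (only one flow-in slot at J2)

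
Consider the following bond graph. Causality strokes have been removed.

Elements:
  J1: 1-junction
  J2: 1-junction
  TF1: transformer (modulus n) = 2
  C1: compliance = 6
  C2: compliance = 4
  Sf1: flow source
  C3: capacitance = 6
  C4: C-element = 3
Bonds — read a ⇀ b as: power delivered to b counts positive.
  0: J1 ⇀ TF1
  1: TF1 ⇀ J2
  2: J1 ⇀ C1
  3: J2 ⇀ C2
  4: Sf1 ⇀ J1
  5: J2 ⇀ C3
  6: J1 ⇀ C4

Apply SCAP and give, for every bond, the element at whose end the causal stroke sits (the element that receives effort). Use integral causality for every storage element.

bond 4 →Sf1  (Sf1 fixes flow; stroke at Sf1)
bond 0 →J1  (1-jn J1 has f-setter on 4)
bond 2 →J1  (common-f at J1 fixed by 4)
bond 6 →J1  (1-jn J1 has f-setter on 4)
bond 1 →TF1  (TF TF1: opposite of bond 0)
bond 3 →J2  (J2: bond 1 brought flow, rest push out)
bond 5 →J2  (J2: bond 1 brought flow, rest push out)

b0 |J1
b1 |TF1
b2 |J1
b3 |J2
b4 |Sf1
b5 |J2
b6 |J1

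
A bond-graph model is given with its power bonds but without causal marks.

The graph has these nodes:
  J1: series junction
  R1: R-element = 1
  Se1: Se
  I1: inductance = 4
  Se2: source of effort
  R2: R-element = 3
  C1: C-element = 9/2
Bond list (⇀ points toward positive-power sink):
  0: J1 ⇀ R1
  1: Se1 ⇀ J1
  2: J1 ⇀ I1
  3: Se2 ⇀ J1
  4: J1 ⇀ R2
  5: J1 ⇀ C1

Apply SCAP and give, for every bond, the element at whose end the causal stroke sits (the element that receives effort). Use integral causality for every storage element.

b1 |J1  (Se1 (Se) sets effort on bond)
b3 |J1  (Se2 fixes effort; stroke away)
b2 |I1  (prefer integral on I1)
b0 |J1  (J1 flow already set via bond 2)
b4 |J1  (J1: bond 2 brought flow, rest push out)
b5 |J1  (J1 flow already set via bond 2)

#0 →J1
#1 →J1
#2 →I1
#3 →J1
#4 →J1
#5 →J1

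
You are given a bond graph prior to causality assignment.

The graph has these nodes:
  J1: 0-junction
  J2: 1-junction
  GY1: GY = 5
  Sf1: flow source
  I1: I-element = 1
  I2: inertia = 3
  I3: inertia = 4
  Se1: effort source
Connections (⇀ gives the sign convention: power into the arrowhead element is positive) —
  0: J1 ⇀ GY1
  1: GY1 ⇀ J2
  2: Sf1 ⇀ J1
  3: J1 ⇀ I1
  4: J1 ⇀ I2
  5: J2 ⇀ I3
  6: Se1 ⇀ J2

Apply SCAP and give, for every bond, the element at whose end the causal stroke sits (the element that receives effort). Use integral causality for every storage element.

b0 →J1
b1 →J2
b2 →Sf1
b3 →I1
b4 →I2
b5 →I3
b6 →J2

#2 stroke at Sf1  (Sf1 fixes flow; stroke at Sf1)
#6 stroke at J2  (Se1: effort source, stroke at far end)
#3 stroke at I1  (I1: I, integral causality)
#4 stroke at I2  (I2 outputs flow p/I2)
#0 stroke at J1  (only one effort-in slot at J1)
#1 stroke at J2  (GY1: gyrator matches bond 0)
#5 stroke at I3  (J2: last free bond brings flow in)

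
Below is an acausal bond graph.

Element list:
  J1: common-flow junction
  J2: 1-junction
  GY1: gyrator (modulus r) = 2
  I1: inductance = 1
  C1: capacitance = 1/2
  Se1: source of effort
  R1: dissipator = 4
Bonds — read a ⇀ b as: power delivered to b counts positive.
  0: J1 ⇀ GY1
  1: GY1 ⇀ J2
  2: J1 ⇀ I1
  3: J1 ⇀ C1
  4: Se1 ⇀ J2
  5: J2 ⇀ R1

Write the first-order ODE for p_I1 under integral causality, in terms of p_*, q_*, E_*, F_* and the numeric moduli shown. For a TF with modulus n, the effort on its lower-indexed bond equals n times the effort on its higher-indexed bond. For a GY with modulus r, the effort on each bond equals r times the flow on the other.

dp_I1/dt = -E_Se1/2 - p_I1 - 2*q_C1

#4 stroke→J2  (source Se1 imposes e)
#2 stroke→I1  (I1 integral (f out))
#0 stroke→J1  (1-jn J1 has f-setter on 2)
#3 stroke→J1  (common-f at J1 fixed by 2)
#1 stroke→J2  (GY1: gyrator matches bond 0)
#5 stroke→R1  (J2: last free bond brings flow in)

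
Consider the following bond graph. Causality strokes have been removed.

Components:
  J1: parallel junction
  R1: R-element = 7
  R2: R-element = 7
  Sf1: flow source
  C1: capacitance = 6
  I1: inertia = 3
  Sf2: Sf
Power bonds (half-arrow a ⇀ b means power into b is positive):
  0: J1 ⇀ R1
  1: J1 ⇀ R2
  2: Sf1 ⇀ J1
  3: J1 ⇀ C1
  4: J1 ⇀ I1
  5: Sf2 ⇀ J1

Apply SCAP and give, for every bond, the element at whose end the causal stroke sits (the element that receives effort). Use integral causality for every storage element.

bond 2 |Sf1  (source Sf1 imposes f)
bond 5 |Sf2  (source Sf2 imposes f)
bond 3 |J1  (prefer integral on C1)
bond 0 |R1  (common-e at J1 fixed by 3)
bond 1 |R2  (common-e at J1 fixed by 3)
bond 4 |I1  (common-e at J1 fixed by 3)

bond 0 →R1
bond 1 →R2
bond 2 →Sf1
bond 3 →J1
bond 4 →I1
bond 5 →Sf2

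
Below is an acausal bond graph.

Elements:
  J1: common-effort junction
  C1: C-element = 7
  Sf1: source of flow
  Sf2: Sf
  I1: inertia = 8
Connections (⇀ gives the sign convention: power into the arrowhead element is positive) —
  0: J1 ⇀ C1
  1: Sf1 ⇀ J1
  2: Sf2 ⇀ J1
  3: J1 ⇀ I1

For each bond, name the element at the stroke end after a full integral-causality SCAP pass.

bond 1 |Sf1  (Sf1 fixes flow; stroke at Sf1)
bond 2 |Sf2  (Sf2 fixes flow; stroke at Sf2)
bond 0 |J1  (C1 integral (e out))
bond 3 |I1  (0-jn J1 has e-setter on 0)

bond 0 |J1
bond 1 |Sf1
bond 2 |Sf2
bond 3 |I1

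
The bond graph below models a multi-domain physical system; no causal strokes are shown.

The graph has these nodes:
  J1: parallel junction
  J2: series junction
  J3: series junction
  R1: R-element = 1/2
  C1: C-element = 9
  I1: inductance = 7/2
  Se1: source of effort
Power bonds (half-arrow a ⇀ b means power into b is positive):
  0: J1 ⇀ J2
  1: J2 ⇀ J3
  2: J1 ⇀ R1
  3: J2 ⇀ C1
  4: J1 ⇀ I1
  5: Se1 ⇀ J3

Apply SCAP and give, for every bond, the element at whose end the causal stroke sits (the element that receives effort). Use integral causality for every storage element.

bond 5 stroke→J3  (Se1 fixes effort; stroke away)
bond 1 stroke→J2  (only one flow-in slot at J3)
bond 3 stroke→J2  (C1 outputs effort q/C1)
bond 0 stroke→J1  (J2 needs exactly one f-in)
bond 2 stroke→R1  (0-jn J1 has e-setter on 0)
bond 4 stroke→I1  (0-jn J1 has e-setter on 0)

bond 0 |J1
bond 1 |J2
bond 2 |R1
bond 3 |J2
bond 4 |I1
bond 5 |J3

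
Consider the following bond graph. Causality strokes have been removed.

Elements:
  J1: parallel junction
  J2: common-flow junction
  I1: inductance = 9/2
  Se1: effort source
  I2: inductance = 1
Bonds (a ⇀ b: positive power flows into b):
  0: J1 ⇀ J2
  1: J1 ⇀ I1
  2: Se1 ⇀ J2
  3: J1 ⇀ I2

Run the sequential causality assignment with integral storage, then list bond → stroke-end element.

bond 0 stroke→J1
bond 1 stroke→I1
bond 2 stroke→J2
bond 3 stroke→I2

#2 stroke→J2  (source Se1 imposes e)
#0 stroke→J1  (J2: last free bond brings flow in)
#1 stroke→I1  (J1 effort already set via bond 0)
#3 stroke→I2  (0-jn J1 has e-setter on 0)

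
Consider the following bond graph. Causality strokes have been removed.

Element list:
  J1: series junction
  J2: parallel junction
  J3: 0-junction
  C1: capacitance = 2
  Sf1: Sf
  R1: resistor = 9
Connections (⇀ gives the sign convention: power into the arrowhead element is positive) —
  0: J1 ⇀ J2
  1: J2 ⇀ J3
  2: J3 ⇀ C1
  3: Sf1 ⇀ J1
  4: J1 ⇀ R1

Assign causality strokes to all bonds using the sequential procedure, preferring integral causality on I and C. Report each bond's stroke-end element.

β0 stroke at J1
β1 stroke at J2
β2 stroke at J3
β3 stroke at Sf1
β4 stroke at J1

β3 →Sf1  (Sf1 (Sf) sets flow on bond)
β0 →J1  (1-jn J1 has f-setter on 3)
β4 →J1  (J1: bond 3 brought flow, rest push out)
β1 →J2  (J2 needs exactly one e-in)
β2 →J3  (closing 0-jn rule on J3)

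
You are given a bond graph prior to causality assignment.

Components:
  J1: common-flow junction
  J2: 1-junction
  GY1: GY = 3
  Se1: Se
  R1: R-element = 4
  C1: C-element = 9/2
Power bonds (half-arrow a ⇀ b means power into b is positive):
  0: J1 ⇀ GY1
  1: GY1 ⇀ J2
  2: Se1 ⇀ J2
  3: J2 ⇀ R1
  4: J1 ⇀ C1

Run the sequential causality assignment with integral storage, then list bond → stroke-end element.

#0 →GY1
#1 →GY1
#2 →J2
#3 →J2
#4 →J1

#2 |J2  (source Se1 imposes e)
#4 |J1  (prefer integral on C1)
#0 |GY1  (only one flow-in slot at J1)
#1 |GY1  (through GY1, causality inverts; strokes same side of GY1)
#3 |J2  (common-f at J2 fixed by 1)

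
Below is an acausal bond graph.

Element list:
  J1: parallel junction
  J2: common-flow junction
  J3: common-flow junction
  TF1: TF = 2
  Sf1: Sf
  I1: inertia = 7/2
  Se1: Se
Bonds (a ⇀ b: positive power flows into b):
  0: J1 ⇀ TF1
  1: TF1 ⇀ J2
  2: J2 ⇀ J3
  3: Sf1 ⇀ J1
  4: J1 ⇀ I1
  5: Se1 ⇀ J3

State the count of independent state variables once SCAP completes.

1  (I1 all integral)

#3 stroke→Sf1  (Sf1 (Sf) sets flow on bond)
#5 stroke→J3  (source Se1 imposes e)
#2 stroke→J2  (J3: last free bond brings flow in)
#1 stroke→TF1  (J2: last free bond brings flow in)
#0 stroke→J1  (TF1: transformer flips bond 1)
#4 stroke→I1  (common-e at J1 fixed by 0)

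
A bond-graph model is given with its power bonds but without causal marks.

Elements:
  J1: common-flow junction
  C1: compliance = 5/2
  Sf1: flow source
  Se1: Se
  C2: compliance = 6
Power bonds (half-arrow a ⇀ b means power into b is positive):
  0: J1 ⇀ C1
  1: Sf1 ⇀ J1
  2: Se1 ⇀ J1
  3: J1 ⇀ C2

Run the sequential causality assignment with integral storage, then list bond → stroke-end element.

#1 →Sf1  (Sf1 (Sf) sets flow on bond)
#2 →J1  (Se1: effort source, stroke at far end)
#0 →J1  (1-jn J1 has f-setter on 1)
#3 →J1  (J1: bond 1 brought flow, rest push out)

β0 stroke→J1
β1 stroke→Sf1
β2 stroke→J1
β3 stroke→J1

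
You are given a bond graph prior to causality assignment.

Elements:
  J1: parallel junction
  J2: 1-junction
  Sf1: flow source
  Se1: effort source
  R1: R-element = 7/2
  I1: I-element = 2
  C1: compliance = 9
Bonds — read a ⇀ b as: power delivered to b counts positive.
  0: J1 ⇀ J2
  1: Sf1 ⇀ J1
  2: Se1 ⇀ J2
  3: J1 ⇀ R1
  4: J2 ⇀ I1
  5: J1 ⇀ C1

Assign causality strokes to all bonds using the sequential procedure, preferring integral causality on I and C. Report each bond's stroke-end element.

β0 stroke→J2
β1 stroke→Sf1
β2 stroke→J2
β3 stroke→R1
β4 stroke→I1
β5 stroke→J1

#1 |Sf1  (Sf1 (Sf) sets flow on bond)
#2 |J2  (Se1: effort source, stroke at far end)
#4 |I1  (I1 outputs flow p/I1)
#0 |J2  (J2 flow already set via bond 4)
#5 |J1  (C1 outputs effort q/C1)
#3 |R1  (J1: bond 5 brought effort, rest push out)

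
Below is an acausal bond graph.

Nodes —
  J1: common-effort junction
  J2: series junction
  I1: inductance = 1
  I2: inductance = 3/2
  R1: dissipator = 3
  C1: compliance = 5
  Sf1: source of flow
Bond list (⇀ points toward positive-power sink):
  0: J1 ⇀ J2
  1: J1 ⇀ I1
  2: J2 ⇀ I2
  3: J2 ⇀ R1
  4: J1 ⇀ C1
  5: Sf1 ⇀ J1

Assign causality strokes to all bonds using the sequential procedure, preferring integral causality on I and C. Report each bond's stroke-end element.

b0 →J2
b1 →I1
b2 →I2
b3 →J2
b4 →J1
b5 →Sf1

β5 stroke→Sf1  (Sf1 fixes flow; stroke at Sf1)
β1 stroke→I1  (prefer integral on I1)
β2 stroke→I2  (I2 integral (f out))
β0 stroke→J2  (common-f at J2 fixed by 2)
β3 stroke→J2  (J2 flow already set via bond 2)
β4 stroke→J1  (J1: last free bond brings effort in)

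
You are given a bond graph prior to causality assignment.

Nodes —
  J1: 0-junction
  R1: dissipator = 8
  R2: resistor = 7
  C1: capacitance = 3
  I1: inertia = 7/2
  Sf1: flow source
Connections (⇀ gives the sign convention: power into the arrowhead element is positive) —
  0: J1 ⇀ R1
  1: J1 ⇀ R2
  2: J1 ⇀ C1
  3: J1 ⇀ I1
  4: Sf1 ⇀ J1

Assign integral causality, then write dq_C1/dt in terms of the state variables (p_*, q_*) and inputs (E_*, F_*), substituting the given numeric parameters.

β4 stroke at Sf1  (source Sf1 imposes f)
β2 stroke at J1  (C1 integral (e out))
β0 stroke at R1  (0-jn J1 has e-setter on 2)
β1 stroke at R2  (J1 effort already set via bond 2)
β3 stroke at I1  (J1: bond 2 brought effort, rest push out)

dq_C1/dt = F_Sf1 - 2*p_I1/7 - 5*q_C1/56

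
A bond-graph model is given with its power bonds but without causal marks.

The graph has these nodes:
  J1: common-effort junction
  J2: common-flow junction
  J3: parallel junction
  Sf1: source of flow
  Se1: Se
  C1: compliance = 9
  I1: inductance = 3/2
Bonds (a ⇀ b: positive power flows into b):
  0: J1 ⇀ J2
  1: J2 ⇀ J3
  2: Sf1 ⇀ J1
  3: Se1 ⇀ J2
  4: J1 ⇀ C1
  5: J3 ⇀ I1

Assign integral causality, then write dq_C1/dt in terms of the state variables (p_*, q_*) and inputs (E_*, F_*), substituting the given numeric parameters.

bond 2 →Sf1  (source Sf1 imposes f)
bond 3 →J2  (Se1: effort source, stroke at far end)
bond 4 →J1  (prefer integral on C1)
bond 0 →J2  (common-e at J1 fixed by 4)
bond 1 →J3  (closing 1-jn rule on J2)
bond 5 →I1  (J3: bond 1 brought effort, rest push out)

dq_C1/dt = F_Sf1 - 2*p_I1/3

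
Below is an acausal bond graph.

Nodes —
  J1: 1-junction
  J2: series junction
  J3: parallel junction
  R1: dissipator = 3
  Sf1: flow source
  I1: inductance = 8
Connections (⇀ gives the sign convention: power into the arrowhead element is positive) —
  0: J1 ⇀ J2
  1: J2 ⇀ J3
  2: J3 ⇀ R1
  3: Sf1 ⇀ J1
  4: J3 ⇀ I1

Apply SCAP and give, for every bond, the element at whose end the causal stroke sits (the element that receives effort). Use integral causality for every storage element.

β0 stroke→J1
β1 stroke→J2
β2 stroke→J3
β3 stroke→Sf1
β4 stroke→I1

β3 stroke→Sf1  (source Sf1 imposes f)
β0 stroke→J1  (J1 flow already set via bond 3)
β1 stroke→J2  (common-f at J2 fixed by 0)
β4 stroke→I1  (prefer integral on I1)
β2 stroke→J3  (closing 0-jn rule on J3)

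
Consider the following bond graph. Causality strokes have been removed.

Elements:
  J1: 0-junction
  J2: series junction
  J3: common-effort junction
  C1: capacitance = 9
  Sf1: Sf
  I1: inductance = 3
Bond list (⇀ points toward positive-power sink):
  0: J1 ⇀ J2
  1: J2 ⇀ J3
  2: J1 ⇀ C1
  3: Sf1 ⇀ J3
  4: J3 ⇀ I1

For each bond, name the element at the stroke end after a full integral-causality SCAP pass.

b0 stroke→J2
b1 stroke→J3
b2 stroke→J1
b3 stroke→Sf1
b4 stroke→I1

bond 3 stroke at Sf1  (Sf1 (Sf) sets flow on bond)
bond 2 stroke at J1  (C1: C, integral causality)
bond 0 stroke at J2  (common-e at J1 fixed by 2)
bond 1 stroke at J3  (only one flow-in slot at J2)
bond 4 stroke at I1  (0-jn J3 has e-setter on 1)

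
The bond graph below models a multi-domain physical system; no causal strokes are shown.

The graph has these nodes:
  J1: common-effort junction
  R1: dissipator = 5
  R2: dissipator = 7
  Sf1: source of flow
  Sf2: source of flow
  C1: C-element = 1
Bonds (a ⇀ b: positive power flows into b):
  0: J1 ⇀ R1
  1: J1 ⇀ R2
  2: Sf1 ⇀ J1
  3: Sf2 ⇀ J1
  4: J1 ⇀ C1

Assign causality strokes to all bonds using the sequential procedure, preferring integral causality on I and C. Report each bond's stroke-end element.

#0 stroke at R1
#1 stroke at R2
#2 stroke at Sf1
#3 stroke at Sf2
#4 stroke at J1

b2 |Sf1  (Sf1 (Sf) sets flow on bond)
b3 |Sf2  (source Sf2 imposes f)
b4 |J1  (C1 integral (e out))
b0 |R1  (0-jn J1 has e-setter on 4)
b1 |R2  (0-jn J1 has e-setter on 4)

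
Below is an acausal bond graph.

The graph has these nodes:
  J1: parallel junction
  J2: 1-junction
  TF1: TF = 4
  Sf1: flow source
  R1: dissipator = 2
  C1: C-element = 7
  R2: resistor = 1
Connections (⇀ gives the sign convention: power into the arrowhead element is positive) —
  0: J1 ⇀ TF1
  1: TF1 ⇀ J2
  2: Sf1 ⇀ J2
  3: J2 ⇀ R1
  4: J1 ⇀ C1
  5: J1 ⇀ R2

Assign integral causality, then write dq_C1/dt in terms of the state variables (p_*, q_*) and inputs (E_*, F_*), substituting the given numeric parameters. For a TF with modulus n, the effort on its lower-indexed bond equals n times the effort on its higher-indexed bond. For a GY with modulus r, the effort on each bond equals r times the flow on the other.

dq_C1/dt = -F_Sf1/4 - q_C1/7

β2 stroke at Sf1  (Sf1 fixes flow; stroke at Sf1)
β1 stroke at J2  (J2: bond 2 brought flow, rest push out)
β3 stroke at J2  (J2 flow already set via bond 2)
β0 stroke at TF1  (TF1: transformer flips bond 1)
β4 stroke at J1  (C1: C, integral causality)
β5 stroke at R2  (common-e at J1 fixed by 4)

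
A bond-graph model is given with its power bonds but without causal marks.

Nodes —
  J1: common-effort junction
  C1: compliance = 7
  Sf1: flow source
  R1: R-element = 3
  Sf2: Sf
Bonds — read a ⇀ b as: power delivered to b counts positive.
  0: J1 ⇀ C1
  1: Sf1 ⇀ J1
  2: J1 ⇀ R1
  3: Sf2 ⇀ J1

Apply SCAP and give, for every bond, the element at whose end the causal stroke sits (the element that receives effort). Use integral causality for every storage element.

β1 stroke at Sf1  (Sf1: flow source, stroke at near end)
β3 stroke at Sf2  (Sf2 fixes flow; stroke at Sf2)
β0 stroke at J1  (C1 integral (e out))
β2 stroke at R1  (common-e at J1 fixed by 0)

β0 stroke→J1
β1 stroke→Sf1
β2 stroke→R1
β3 stroke→Sf2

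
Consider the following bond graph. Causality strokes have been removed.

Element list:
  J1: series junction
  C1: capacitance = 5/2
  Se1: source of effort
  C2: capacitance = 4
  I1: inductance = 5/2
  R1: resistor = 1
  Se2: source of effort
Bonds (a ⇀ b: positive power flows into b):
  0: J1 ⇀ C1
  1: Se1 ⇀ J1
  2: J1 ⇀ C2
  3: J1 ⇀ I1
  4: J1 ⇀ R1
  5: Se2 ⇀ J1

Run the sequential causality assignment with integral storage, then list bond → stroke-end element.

β0 stroke→J1
β1 stroke→J1
β2 stroke→J1
β3 stroke→I1
β4 stroke→J1
β5 stroke→J1

b1 |J1  (Se1 (Se) sets effort on bond)
b5 |J1  (Se2 fixes effort; stroke away)
b0 |J1  (C1 integral (e out))
b2 |J1  (prefer integral on C2)
b3 |I1  (prefer integral on I1)
b4 |J1  (J1 flow already set via bond 3)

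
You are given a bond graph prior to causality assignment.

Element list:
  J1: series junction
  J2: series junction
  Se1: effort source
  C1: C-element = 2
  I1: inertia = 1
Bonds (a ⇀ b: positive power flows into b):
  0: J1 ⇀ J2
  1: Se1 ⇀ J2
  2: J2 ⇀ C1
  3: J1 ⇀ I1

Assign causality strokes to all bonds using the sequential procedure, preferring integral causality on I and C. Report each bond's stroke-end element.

b1 stroke at J2  (Se1 (Se) sets effort on bond)
b2 stroke at J2  (C1 integral (e out))
b0 stroke at J1  (only one flow-in slot at J2)
b3 stroke at I1  (only one flow-in slot at J1)

#0 stroke→J1
#1 stroke→J2
#2 stroke→J2
#3 stroke→I1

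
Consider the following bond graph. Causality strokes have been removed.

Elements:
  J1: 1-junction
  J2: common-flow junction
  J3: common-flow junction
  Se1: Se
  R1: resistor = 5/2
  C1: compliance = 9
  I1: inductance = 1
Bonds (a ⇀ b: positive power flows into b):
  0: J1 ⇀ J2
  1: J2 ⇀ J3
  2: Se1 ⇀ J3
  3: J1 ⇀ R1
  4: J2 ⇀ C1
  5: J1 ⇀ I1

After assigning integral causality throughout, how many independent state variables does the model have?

β2 stroke→J3  (source Se1 imposes e)
β1 stroke→J2  (only one flow-in slot at J3)
β4 stroke→J2  (C1 integral (e out))
β0 stroke→J1  (only one flow-in slot at J2)
β5 stroke→I1  (I1 integral (f out))
β3 stroke→J1  (1-jn J1 has f-setter on 5)

2  (C1, I1 all integral)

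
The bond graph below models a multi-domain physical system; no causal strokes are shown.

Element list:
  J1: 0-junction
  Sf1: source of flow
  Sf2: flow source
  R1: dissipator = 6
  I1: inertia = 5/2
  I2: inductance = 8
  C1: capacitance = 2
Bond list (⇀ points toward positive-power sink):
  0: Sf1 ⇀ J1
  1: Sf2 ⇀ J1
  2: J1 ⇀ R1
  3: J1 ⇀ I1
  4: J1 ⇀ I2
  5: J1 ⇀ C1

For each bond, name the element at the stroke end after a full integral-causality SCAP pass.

#0 stroke→Sf1  (Sf1: flow source, stroke at near end)
#1 stroke→Sf2  (Sf2: flow source, stroke at near end)
#3 stroke→I1  (I1: I, integral causality)
#4 stroke→I2  (I2: I, integral causality)
#5 stroke→J1  (C1 integral (e out))
#2 stroke→R1  (0-jn J1 has e-setter on 5)

β0 stroke at Sf1
β1 stroke at Sf2
β2 stroke at R1
β3 stroke at I1
β4 stroke at I2
β5 stroke at J1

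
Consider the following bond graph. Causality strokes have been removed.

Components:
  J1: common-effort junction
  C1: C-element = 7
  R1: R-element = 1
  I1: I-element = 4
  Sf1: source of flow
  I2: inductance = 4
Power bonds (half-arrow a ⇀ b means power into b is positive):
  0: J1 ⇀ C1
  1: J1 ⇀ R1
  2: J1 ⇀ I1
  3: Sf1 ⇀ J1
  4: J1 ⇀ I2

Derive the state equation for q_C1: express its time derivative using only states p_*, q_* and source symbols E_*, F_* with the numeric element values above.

dq_C1/dt = F_Sf1 - p_I1/4 - p_I2/4 - q_C1/7

bond 3 |Sf1  (Sf1 fixes flow; stroke at Sf1)
bond 0 |J1  (C1 integral (e out))
bond 1 |R1  (0-jn J1 has e-setter on 0)
bond 2 |I1  (common-e at J1 fixed by 0)
bond 4 |I2  (0-jn J1 has e-setter on 0)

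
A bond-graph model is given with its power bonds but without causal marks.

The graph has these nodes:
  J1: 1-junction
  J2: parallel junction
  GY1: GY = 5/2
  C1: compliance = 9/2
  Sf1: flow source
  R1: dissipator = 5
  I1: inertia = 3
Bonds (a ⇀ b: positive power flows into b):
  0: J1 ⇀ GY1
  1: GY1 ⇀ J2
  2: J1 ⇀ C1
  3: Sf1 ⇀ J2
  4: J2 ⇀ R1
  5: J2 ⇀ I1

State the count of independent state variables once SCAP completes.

2  (C1, I1 all integral)

#3 |Sf1  (Sf1 (Sf) sets flow on bond)
#2 |J1  (C1 integral (e out))
#0 |GY1  (J1 needs exactly one f-in)
#1 |GY1  (GY GY1: same side as bond 0)
#5 |I1  (I1 outputs flow p/I1)
#4 |J2  (J2 needs exactly one e-in)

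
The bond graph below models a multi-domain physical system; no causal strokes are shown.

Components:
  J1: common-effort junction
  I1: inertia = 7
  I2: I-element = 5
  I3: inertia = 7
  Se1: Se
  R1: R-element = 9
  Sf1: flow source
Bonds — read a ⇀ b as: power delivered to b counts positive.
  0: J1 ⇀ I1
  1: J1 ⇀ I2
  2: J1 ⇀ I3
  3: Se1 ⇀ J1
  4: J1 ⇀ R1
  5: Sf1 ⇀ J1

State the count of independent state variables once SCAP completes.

3  (I1, I2, I3 all integral)

β3 →J1  (Se1: effort source, stroke at far end)
β5 →Sf1  (Sf1 (Sf) sets flow on bond)
β0 →I1  (J1: bond 3 brought effort, rest push out)
β1 →I2  (0-jn J1 has e-setter on 3)
β2 →I3  (J1 effort already set via bond 3)
β4 →R1  (J1 effort already set via bond 3)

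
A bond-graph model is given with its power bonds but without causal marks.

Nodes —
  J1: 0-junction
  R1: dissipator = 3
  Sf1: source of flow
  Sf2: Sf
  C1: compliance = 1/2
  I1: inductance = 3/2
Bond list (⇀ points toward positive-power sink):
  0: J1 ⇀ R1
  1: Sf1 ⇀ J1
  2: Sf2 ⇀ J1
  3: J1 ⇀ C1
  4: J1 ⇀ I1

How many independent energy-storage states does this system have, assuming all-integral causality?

2  (C1, I1 all integral)

bond 1 |Sf1  (Sf1: flow source, stroke at near end)
bond 2 |Sf2  (source Sf2 imposes f)
bond 3 |J1  (C1 outputs effort q/C1)
bond 0 |R1  (common-e at J1 fixed by 3)
bond 4 |I1  (common-e at J1 fixed by 3)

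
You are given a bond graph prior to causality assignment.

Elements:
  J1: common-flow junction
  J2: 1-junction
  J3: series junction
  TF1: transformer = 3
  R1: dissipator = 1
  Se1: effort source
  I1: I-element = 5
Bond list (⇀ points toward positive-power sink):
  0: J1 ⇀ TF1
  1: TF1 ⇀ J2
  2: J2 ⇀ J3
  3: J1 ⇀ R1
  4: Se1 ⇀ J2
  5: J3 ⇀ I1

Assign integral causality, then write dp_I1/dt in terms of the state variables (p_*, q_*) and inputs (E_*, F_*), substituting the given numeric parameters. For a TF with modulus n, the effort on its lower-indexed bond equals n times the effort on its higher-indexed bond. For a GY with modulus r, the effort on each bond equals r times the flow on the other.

bond 4 stroke at J2  (Se1 fixes effort; stroke away)
bond 5 stroke at I1  (I1 outputs flow p/I1)
bond 2 stroke at J3  (J3 flow already set via bond 5)
bond 1 stroke at J2  (1-jn J2 has f-setter on 2)
bond 0 stroke at TF1  (through TF1, causality passes straight; one stroke at TF1)
bond 3 stroke at J1  (J1: bond 0 brought flow, rest push out)

dp_I1/dt = E_Se1 - p_I1/45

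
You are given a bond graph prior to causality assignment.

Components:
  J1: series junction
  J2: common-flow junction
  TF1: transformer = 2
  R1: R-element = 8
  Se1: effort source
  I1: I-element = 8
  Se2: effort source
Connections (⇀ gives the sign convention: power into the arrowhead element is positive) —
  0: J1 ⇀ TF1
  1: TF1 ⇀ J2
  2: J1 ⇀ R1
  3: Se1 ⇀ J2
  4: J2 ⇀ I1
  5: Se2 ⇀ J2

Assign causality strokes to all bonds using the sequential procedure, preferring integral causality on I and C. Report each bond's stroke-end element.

β3 →J2  (Se1: effort source, stroke at far end)
β5 →J2  (Se2 fixes effort; stroke away)
β4 →I1  (I1: I, integral causality)
β1 →J2  (common-f at J2 fixed by 4)
β0 →TF1  (TF TF1: opposite of bond 1)
β2 →J1  (J1 flow already set via bond 0)

bond 0 →TF1
bond 1 →J2
bond 2 →J1
bond 3 →J2
bond 4 →I1
bond 5 →J2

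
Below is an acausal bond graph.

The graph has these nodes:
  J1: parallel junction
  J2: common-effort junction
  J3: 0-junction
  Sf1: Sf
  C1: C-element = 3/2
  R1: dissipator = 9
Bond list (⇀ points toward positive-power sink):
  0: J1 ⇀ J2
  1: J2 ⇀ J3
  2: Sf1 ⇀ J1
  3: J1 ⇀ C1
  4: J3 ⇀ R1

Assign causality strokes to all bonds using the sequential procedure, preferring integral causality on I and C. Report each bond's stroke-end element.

β2 |Sf1  (Sf1 fixes flow; stroke at Sf1)
β3 |J1  (C1: C, integral causality)
β0 |J2  (J1: bond 3 brought effort, rest push out)
β1 |J3  (J2 effort already set via bond 0)
β4 |R1  (common-e at J3 fixed by 1)

#0 stroke at J2
#1 stroke at J3
#2 stroke at Sf1
#3 stroke at J1
#4 stroke at R1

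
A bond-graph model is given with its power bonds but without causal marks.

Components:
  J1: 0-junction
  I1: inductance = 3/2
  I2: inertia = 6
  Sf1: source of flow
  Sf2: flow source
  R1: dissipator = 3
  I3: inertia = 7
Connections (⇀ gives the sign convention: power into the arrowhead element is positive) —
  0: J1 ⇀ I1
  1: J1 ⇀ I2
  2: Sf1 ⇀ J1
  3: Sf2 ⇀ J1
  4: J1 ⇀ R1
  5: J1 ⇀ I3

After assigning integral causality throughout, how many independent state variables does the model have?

#2 →Sf1  (Sf1 (Sf) sets flow on bond)
#3 →Sf2  (Sf2 (Sf) sets flow on bond)
#0 →I1  (I1: I, integral causality)
#1 →I2  (I2: I, integral causality)
#5 →I3  (prefer integral on I3)
#4 →J1  (J1: last free bond brings effort in)

3  (I1, I2, I3 all integral)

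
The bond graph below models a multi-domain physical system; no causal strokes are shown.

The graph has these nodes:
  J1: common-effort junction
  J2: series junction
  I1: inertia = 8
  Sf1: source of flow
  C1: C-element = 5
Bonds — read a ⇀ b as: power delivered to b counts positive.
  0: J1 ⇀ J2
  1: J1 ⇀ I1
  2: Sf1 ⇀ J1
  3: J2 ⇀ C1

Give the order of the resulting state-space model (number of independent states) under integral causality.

2  (C1, I1 all integral)

b2 →Sf1  (source Sf1 imposes f)
b1 →I1  (I1 integral (f out))
b0 →J1  (J1: last free bond brings effort in)
b3 →J2  (J2: bond 0 brought flow, rest push out)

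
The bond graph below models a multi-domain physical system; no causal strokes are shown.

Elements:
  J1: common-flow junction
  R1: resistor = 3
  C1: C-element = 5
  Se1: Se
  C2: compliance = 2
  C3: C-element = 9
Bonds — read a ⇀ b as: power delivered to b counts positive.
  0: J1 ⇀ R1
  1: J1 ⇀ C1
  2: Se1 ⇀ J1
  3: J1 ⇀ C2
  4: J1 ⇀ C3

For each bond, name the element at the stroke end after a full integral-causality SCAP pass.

#2 |J1  (Se1: effort source, stroke at far end)
#1 |J1  (C1 outputs effort q/C1)
#3 |J1  (prefer integral on C2)
#4 |J1  (C3 integral (e out))
#0 |R1  (J1 needs exactly one f-in)

β0 stroke→R1
β1 stroke→J1
β2 stroke→J1
β3 stroke→J1
β4 stroke→J1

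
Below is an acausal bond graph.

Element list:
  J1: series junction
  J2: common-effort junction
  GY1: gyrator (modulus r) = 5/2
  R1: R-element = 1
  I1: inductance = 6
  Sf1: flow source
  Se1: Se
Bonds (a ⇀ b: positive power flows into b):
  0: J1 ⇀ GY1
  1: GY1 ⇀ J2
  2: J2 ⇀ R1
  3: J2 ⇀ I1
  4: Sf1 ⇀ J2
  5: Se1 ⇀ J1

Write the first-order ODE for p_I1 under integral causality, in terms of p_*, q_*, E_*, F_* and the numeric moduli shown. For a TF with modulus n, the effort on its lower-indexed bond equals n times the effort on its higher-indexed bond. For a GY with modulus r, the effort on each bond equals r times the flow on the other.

bond 4 |Sf1  (Sf1: flow source, stroke at near end)
bond 5 |J1  (Se1 fixes effort; stroke away)
bond 0 |GY1  (closing 1-jn rule on J1)
bond 1 |GY1  (through GY1, causality inverts; strokes same side of GY1)
bond 3 |I1  (prefer integral on I1)
bond 2 |J2  (J2 needs exactly one e-in)

dp_I1/dt = 2*E_Se1/5 + F_Sf1 - p_I1/6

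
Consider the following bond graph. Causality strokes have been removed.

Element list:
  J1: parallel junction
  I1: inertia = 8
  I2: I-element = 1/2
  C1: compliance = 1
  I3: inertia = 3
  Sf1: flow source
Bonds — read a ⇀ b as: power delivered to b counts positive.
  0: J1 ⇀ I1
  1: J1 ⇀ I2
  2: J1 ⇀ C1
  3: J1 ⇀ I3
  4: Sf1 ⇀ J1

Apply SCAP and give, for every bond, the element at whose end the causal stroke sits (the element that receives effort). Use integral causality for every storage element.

bond 0 stroke at I1
bond 1 stroke at I2
bond 2 stroke at J1
bond 3 stroke at I3
bond 4 stroke at Sf1

β4 stroke at Sf1  (source Sf1 imposes f)
β0 stroke at I1  (I1 integral (f out))
β1 stroke at I2  (prefer integral on I2)
β2 stroke at J1  (prefer integral on C1)
β3 stroke at I3  (common-e at J1 fixed by 2)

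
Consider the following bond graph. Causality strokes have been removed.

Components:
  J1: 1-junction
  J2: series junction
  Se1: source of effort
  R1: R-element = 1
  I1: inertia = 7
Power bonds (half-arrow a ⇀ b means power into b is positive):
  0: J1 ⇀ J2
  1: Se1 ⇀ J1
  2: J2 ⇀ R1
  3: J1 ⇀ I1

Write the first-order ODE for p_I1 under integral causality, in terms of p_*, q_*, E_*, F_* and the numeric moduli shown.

dp_I1/dt = E_Se1 - p_I1/7

#1 stroke→J1  (source Se1 imposes e)
#3 stroke→I1  (I1: I, integral causality)
#0 stroke→J1  (J1 flow already set via bond 3)
#2 stroke→J2  (1-jn J2 has f-setter on 0)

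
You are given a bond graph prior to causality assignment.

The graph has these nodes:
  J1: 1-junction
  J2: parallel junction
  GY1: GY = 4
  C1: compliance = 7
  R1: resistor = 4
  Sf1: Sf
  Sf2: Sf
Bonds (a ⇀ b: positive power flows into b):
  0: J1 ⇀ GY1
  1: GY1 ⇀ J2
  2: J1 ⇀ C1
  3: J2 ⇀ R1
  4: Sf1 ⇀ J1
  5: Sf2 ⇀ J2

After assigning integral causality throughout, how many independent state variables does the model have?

1  (C1 all integral)

bond 4 stroke→Sf1  (Sf1 fixes flow; stroke at Sf1)
bond 5 stroke→Sf2  (Sf2: flow source, stroke at near end)
bond 0 stroke→J1  (J1: bond 4 brought flow, rest push out)
bond 2 stroke→J1  (J1: bond 4 brought flow, rest push out)
bond 1 stroke→J2  (GY1: gyrator matches bond 0)
bond 3 stroke→R1  (common-e at J2 fixed by 1)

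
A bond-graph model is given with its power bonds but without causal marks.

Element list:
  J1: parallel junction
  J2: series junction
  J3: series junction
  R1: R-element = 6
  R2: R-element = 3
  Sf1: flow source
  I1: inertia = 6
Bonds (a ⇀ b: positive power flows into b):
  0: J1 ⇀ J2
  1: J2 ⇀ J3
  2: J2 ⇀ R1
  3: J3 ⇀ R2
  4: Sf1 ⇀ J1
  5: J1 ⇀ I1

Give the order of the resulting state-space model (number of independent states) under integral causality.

1  (I1 all integral)

#4 |Sf1  (Sf1: flow source, stroke at near end)
#5 |I1  (I1 integral (f out))
#0 |J1  (closing 0-jn rule on J1)
#1 |J2  (1-jn J2 has f-setter on 0)
#2 |J2  (1-jn J2 has f-setter on 0)
#3 |J3  (common-f at J3 fixed by 1)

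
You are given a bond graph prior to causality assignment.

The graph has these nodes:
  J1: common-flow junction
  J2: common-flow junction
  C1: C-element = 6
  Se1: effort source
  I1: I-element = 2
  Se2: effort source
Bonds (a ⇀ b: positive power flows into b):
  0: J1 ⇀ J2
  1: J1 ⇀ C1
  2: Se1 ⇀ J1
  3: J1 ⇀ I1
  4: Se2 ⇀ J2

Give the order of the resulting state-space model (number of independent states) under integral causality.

2  (C1, I1 all integral)

#2 stroke→J1  (Se1 fixes effort; stroke away)
#4 stroke→J2  (Se2 (Se) sets effort on bond)
#0 stroke→J1  (J2: last free bond brings flow in)
#1 stroke→J1  (C1: C, integral causality)
#3 stroke→I1  (closing 1-jn rule on J1)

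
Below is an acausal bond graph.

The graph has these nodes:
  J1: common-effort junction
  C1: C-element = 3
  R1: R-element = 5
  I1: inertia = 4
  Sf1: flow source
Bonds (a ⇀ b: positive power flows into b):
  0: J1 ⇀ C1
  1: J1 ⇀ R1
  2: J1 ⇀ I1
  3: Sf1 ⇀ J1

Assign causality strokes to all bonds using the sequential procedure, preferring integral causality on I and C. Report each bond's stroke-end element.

bond 0 |J1
bond 1 |R1
bond 2 |I1
bond 3 |Sf1

β3 stroke→Sf1  (Sf1 (Sf) sets flow on bond)
β0 stroke→J1  (prefer integral on C1)
β1 stroke→R1  (J1: bond 0 brought effort, rest push out)
β2 stroke→I1  (J1: bond 0 brought effort, rest push out)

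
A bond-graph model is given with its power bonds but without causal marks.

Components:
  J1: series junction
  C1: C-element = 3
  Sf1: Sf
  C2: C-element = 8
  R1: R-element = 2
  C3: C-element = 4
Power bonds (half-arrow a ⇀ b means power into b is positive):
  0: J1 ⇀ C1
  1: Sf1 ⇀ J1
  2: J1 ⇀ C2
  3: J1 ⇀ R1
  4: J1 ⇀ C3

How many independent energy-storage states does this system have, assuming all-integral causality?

b1 stroke→Sf1  (Sf1 fixes flow; stroke at Sf1)
b0 stroke→J1  (J1: bond 1 brought flow, rest push out)
b2 stroke→J1  (1-jn J1 has f-setter on 1)
b3 stroke→J1  (J1 flow already set via bond 1)
b4 stroke→J1  (common-f at J1 fixed by 1)

3  (C1, C2, C3 all integral)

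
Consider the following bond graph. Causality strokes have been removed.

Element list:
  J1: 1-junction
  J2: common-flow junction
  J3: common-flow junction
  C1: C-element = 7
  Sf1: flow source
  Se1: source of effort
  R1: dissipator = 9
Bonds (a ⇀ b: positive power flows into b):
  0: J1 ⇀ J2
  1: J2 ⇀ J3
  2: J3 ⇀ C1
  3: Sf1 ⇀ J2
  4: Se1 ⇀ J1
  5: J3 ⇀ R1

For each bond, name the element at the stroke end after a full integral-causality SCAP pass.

bond 0 |J2
bond 1 |J2
bond 2 |J3
bond 3 |Sf1
bond 4 |J1
bond 5 |J3

b3 stroke→Sf1  (Sf1 (Sf) sets flow on bond)
b4 stroke→J1  (Se1: effort source, stroke at far end)
b0 stroke→J2  (J1: last free bond brings flow in)
b1 stroke→J2  (common-f at J2 fixed by 3)
b2 stroke→J3  (J3 flow already set via bond 1)
b5 stroke→J3  (1-jn J3 has f-setter on 1)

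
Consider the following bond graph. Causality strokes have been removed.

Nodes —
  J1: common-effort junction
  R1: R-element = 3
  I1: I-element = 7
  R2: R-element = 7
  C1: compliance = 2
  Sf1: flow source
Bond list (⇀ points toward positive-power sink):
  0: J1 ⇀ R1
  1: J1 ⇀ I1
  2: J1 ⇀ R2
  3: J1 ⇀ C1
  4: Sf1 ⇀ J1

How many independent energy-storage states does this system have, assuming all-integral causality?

2  (C1, I1 all integral)

#4 stroke at Sf1  (Sf1 fixes flow; stroke at Sf1)
#1 stroke at I1  (I1 outputs flow p/I1)
#3 stroke at J1  (C1: C, integral causality)
#0 stroke at R1  (J1: bond 3 brought effort, rest push out)
#2 stroke at R2  (common-e at J1 fixed by 3)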